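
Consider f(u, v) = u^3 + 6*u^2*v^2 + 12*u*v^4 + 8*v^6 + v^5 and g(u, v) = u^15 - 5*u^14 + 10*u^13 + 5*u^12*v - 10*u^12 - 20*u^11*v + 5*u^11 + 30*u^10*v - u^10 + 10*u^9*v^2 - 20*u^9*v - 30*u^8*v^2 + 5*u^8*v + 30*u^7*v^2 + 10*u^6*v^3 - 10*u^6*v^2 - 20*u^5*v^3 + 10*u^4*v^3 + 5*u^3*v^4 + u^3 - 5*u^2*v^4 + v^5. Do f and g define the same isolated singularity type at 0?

The Hessian of f at 0 has rank 0. Corank 2; j^3 = u^3 is a perfect cube, so E-series; the 5-jet and mu = 8 give E_8. The Hessian of g at 0 has rank 0. Corank 2; j^3 = u^3 is a perfect cube, so E-series; the 5-jet and mu = 8 give E_8. Both have type E_8, hence right-equivalent.

Yes.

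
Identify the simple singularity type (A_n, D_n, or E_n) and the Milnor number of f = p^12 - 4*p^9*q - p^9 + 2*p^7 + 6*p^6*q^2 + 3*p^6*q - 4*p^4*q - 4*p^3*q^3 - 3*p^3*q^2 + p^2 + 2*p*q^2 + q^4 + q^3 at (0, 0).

Type A_2, Milnor number mu = 2.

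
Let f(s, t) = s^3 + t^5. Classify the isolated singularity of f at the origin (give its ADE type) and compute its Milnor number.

Type E_8, Milnor number mu = 8.

The Hessian of f at 0 has rank 0. Corank 2; j^3 = s^3 is a perfect cube, so E-series; the 5-jet and mu = 8 give E_8.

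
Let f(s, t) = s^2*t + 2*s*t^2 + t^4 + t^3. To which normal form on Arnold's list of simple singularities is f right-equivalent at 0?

The Hessian of f at 0 is [[0, 0], [0, 0]] with rank 0, so corank 2. A Groebner basis of the Jacobian ideal J(f) in C{s,t} is {s^3 - s^2/4 + t^2/4, s^2/4 + t^3 - t^2/4, s*t + t^2}; counting standard monomials gives mu = 5. Corank 2; j^3 = t*(s + t)^2 has shape L^2 M (L != M), so D-series; mu = 5 gives D_5.

D_5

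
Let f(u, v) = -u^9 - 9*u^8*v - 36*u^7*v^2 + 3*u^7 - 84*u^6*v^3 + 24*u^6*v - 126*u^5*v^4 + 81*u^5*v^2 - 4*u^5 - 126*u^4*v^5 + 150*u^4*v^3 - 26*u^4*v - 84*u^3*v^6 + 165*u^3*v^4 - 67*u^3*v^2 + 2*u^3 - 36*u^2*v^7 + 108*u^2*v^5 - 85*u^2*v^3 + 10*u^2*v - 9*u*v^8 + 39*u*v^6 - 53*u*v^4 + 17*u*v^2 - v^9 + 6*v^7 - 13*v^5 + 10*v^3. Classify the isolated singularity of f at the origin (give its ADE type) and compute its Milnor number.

Type D4, Milnor number mu = 4.

The Hessian of f at 0 has rank 0. Corank 2; j^3 = (u + 2*v)*(2*u^2 + 6*u*v + 5*v^2) splits into three distinct lines over C (the quadratic factor has nonzero discriminant), so D_4.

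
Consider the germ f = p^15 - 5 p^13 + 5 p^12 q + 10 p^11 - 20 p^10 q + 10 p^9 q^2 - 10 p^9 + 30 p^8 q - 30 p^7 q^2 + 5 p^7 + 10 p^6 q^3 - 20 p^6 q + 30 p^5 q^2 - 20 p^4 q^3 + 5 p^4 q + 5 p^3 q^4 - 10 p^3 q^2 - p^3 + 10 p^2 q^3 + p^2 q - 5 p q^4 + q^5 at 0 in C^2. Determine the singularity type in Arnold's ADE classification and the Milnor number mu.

The Hessian of f at 0 has rank 0. Corank 2; j^3 = -p^2*(p - q) has shape L^2 M (L != M), so D-series; mu = 6 gives D_6.

Type D6, Milnor number mu = 6.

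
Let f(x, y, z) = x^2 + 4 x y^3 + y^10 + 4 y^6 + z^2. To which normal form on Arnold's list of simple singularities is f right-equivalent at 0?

A_9

The Hessian of f at 0 is [[2, 0, 0], [0, 0, 0], [0, 0, 2]] with rank 2, so corank 1. A Groebner basis of the Jacobian ideal J(f) in C{x,y,z} is {x^3, x/2 + y^3, z}; counting standard monomials gives mu = 9. Corank 1: A-series; mu = 9 gives A_9.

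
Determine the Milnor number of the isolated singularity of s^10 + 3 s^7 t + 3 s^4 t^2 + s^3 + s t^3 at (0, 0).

7

The Hessian of f at 0 is [[0, 0], [0, 0]] with rank 0, so corank 2. A Groebner basis of the Jacobian ideal J(f) in C{s,t} is {s^3, s*t^2, 3*s^2 + t^3}; counting standard monomials gives mu = 7. Corank 2; j^3 = s^3 is a perfect cube, so E-series; the 4-jet and mu = 7 give E_7.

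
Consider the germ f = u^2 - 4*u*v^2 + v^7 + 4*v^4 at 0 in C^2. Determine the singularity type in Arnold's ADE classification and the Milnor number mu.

Type A_6, Milnor number mu = 6.

The Hessian of f at 0 has rank 1. Corank 1: A-series; mu = 6 gives A_6.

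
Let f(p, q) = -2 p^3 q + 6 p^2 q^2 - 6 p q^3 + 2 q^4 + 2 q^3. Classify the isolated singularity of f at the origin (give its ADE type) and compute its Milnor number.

The Hessian of f at 0 has rank 0. Corank 2; j^3 = 2*q^3 is a perfect cube, so E-series; the 4-jet and mu = 7 give E_7.

Type E_7, Milnor number mu = 7.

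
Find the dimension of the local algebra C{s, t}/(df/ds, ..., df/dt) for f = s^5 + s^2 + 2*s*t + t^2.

4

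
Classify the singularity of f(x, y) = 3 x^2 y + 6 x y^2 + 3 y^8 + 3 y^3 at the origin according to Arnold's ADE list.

The Hessian of f at 0 has rank 0. Corank 2; j^3 = 3*y*(x + y)^2 has shape L^2 M (L != M), so D-series; mu = 9 gives D_9.

D_9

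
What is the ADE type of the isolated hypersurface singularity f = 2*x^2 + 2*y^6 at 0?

The Hessian of f at 0 is [[4, 0], [0, 0]] with rank 1, so corank 1. A Groebner basis of the Jacobian ideal J(f) in C{x,y} is {y^5, x}; counting standard monomials gives mu = 5. Corank 1: A-series; mu = 5 gives A_5.

A_{5}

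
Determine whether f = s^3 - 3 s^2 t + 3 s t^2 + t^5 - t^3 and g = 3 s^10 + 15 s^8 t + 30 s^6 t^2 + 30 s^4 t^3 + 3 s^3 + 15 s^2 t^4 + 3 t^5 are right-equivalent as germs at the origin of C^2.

Yes.

The Hessian of f at 0 has rank 0. Corank 2; j^3 = (s - t)^3 is a perfect cube, so E-series; the 5-jet and mu = 8 give E_8. The Hessian of g at 0 has rank 0. Corank 2; j^3 = 3*s^3 is a perfect cube, so E-series; the 5-jet and mu = 8 give E_8. Both have type E_8, hence right-equivalent.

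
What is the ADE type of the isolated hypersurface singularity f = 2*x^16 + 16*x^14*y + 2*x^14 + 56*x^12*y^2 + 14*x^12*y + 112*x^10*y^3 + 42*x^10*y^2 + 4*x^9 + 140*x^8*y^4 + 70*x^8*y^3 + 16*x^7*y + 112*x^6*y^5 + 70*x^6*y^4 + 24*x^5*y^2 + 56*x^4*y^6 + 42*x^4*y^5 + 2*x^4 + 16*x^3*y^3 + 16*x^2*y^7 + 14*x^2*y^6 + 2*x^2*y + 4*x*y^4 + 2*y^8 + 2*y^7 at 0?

D_9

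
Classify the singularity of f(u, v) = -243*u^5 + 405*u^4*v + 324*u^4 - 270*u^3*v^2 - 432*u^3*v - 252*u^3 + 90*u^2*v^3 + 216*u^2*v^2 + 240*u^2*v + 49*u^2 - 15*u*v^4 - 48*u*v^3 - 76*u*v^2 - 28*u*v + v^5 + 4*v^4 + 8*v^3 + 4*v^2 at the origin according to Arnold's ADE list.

A_4

The Hessian of f at 0 has rank 1. Corank 1: A-series; mu = 4 gives A_4.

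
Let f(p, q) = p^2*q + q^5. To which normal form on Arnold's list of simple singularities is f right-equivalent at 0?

The Hessian of f at 0 is [[0, 0], [0, 0]] with rank 0, so corank 2. A Groebner basis of the Jacobian ideal J(f) in C{p,q} is {p^2/5 + q^4, p^3, p*q}; counting standard monomials gives mu = 6. Corank 2; j^3 = p^2*q has shape L^2 M (L != M), so D-series; mu = 6 gives D_6.

D_{6}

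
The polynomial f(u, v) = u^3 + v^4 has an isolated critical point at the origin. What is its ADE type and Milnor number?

The Hessian of f at 0 has rank 0. Corank 2; j^3 = u^3 is a perfect cube, so E-series; the 4-jet and mu = 6 give E_6.

Type E_6, Milnor number mu = 6.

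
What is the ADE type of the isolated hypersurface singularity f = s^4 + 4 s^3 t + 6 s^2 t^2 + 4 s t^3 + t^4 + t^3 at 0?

E6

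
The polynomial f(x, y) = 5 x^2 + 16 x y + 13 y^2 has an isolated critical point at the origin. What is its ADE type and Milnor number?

The Hessian of f at 0 is [[10, 16], [16, 26]] with rank 2, so corank 0. A Groebner basis of the Jacobian ideal J(f) in C{x,y} is {x, y}; counting standard monomials gives mu = 1. Corank 0: nondegenerate Morse point, so A_1.

Type A_{1}, Milnor number mu = 1.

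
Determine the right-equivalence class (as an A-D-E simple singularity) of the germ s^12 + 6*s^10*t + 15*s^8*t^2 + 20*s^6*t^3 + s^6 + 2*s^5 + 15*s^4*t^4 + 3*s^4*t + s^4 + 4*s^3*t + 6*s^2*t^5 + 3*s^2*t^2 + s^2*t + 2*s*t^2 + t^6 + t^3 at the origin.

D7

The Hessian of f at 0 has rank 0. Corank 2; j^3 = t*(s + t)^2 has shape L^2 M (L != M), so D-series; mu = 7 gives D_7.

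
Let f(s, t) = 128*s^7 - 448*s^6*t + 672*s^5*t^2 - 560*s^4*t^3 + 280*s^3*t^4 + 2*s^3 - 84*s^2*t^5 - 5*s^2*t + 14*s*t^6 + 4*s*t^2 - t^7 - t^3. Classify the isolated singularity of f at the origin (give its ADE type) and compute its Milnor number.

Type D8, Milnor number mu = 8.

The Hessian of f at 0 has rank 0. Corank 2; j^3 = (s - t)^2*(2*s - t) has shape L^2 M (L != M), so D-series; mu = 8 gives D_8.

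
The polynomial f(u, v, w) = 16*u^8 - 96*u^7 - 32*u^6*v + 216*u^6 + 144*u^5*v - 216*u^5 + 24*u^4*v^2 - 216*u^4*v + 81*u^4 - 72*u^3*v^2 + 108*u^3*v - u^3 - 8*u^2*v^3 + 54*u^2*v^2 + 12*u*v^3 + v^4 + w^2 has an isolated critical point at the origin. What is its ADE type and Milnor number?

Type E_6, Milnor number mu = 6.

The Hessian of f at 0 is [[0, 0, 0], [0, 0, 0], [0, 0, 2]] with rank 1, so corank 2. A Groebner basis of the Jacobian ideal J(f) in C{u,v,w} is {v^4, u*v^2 + v^3/9, u^2, w}; counting standard monomials gives mu = 6. Corank 2; j^3 = -u^3 is a perfect cube, so E-series; the 4-jet and mu = 6 give E_6.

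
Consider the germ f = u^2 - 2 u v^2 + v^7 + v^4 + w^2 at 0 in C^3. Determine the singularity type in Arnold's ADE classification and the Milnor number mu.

The Hessian of f at 0 is [[2, 0, 0], [0, 0, 0], [0, 0, 2]] with rank 2, so corank 1. A Groebner basis of the Jacobian ideal J(f) in C{u,v,w} is {u^3, -u + v^2, w}; counting standard monomials gives mu = 6. Corank 1: A-series; mu = 6 gives A_6.

Type A_6, Milnor number mu = 6.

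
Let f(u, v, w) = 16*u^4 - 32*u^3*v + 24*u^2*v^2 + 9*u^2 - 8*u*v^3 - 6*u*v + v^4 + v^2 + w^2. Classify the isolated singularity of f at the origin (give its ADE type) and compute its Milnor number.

The Hessian of f at 0 is [[18, -6, 0], [-6, 2, 0], [0, 0, 2]] with rank 2, so corank 1. A Groebner basis of the Jacobian ideal J(f) in C{u,v,w} is {v^3, u - v/3, w}; counting standard monomials gives mu = 3. Corank 1: A-series; mu = 3 gives A_3.

Type A_3, Milnor number mu = 3.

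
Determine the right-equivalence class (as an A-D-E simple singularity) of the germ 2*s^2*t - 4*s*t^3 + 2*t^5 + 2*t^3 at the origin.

D_4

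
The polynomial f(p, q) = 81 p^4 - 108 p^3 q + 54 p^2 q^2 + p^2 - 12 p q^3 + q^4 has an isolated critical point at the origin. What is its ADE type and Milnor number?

Type A_3, Milnor number mu = 3.

The Hessian of f at 0 is [[2, 0], [0, 0]] with rank 1, so corank 1. A Groebner basis of the Jacobian ideal J(f) in C{p,q} is {q^3, p}; counting standard monomials gives mu = 3. Corank 1: A-series; mu = 3 gives A_3.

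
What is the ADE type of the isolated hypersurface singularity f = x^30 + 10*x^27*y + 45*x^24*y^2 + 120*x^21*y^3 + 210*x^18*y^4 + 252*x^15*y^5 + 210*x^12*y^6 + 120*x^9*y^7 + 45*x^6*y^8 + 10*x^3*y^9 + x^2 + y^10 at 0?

The Hessian of f at 0 is [[2, 0], [0, 0]] with rank 1, so corank 1. A Groebner basis of the Jacobian ideal J(f) in C{x,y} is {y^9, x}; counting standard monomials gives mu = 9. Corank 1: A-series; mu = 9 gives A_9.

A9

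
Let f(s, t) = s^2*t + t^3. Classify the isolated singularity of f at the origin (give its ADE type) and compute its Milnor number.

The Hessian of f at 0 has rank 0. Corank 2; j^3 = t*(s^2 + t^2) splits into three distinct lines over C (the quadratic factor has nonzero discriminant), so D_4.

Type D_4, Milnor number mu = 4.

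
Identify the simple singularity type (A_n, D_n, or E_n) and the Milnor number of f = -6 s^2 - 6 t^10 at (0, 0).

The Hessian of f at 0 has rank 1. Corank 1: A-series; mu = 9 gives A_9.

Type A9, Milnor number mu = 9.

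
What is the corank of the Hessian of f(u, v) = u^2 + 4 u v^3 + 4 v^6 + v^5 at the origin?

1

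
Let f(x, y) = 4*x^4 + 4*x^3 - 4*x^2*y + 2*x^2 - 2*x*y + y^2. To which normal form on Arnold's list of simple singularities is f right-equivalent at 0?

The Hessian of f at 0 is [[4, -2], [-2, 2]] with rank 2, so corank 0. A Groebner basis of the Jacobian ideal J(f) in C{x,y} is {x, y}; counting standard monomials gives mu = 1. Corank 0: nondegenerate Morse point, so A_1.

A_1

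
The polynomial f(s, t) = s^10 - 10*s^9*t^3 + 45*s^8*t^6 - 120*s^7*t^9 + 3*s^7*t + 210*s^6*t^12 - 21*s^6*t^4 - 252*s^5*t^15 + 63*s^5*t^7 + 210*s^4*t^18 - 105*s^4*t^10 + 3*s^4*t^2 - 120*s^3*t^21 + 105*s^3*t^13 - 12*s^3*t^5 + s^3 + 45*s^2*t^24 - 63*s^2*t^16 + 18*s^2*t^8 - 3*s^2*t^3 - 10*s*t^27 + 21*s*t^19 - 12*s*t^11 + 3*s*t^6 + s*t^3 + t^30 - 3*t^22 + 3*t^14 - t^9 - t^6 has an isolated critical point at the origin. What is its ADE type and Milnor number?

Type E_7, Milnor number mu = 7.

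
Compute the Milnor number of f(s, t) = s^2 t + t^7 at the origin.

8

The Hessian of f at 0 is [[0, 0], [0, 0]] with rank 0, so corank 2. A Groebner basis of the Jacobian ideal J(f) in C{s,t} is {s^2/7 + t^6, s^3, s*t}; counting standard monomials gives mu = 8. Corank 2; j^3 = s^2*t has shape L^2 M (L != M), so D-series; mu = 8 gives D_8.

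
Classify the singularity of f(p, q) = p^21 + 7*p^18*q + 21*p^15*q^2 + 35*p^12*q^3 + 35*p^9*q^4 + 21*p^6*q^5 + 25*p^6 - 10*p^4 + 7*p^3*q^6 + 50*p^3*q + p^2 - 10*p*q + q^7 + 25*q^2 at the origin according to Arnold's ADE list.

A_{6}

The Hessian of f at 0 is [[2, -10], [-10, 50]] with rank 1, so corank 1. A Groebner basis of the Jacobian ideal J(f) in C{p,q} is {-p*q/625 + q^4 + q^2/125, p*q^2 - p/375 - 10*q^3/3 + q/75, p^2 - 10*p*q + 25*q^2}; counting standard monomials gives mu = 6. Corank 1: A-series; mu = 6 gives A_6.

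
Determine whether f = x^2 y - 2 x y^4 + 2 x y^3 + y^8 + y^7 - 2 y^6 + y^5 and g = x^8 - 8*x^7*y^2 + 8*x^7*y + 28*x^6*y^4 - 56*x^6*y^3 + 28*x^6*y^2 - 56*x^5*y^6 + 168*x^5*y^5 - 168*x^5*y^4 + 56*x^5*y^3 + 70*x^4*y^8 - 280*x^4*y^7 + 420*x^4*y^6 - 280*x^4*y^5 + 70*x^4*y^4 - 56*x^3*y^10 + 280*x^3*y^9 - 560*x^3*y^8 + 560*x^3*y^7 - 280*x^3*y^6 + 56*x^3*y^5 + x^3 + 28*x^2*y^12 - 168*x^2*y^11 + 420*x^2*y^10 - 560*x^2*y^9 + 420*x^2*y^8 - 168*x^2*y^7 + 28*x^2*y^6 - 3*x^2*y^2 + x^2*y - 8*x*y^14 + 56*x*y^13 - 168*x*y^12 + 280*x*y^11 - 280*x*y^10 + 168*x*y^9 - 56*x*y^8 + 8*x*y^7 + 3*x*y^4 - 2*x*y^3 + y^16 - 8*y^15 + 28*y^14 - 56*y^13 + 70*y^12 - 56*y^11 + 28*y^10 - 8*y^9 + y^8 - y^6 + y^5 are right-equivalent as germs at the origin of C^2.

Yes.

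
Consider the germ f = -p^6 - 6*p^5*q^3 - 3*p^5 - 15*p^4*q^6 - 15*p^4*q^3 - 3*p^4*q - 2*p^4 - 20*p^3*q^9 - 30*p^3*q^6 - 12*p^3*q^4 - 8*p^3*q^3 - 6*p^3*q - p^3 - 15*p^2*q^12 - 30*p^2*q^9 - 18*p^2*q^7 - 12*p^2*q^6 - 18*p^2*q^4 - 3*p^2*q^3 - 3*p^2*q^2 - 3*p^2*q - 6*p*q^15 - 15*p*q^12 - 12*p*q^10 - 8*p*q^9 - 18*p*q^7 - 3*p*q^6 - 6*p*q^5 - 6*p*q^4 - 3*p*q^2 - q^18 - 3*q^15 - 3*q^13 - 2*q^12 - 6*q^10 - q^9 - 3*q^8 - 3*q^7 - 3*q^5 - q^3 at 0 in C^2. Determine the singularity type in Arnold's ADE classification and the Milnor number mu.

Type E6, Milnor number mu = 6.

The Hessian of f at 0 has rank 0. Corank 2; j^3 = -(p + q)^3 is a perfect cube, so E-series; the 4-jet and mu = 6 give E_6.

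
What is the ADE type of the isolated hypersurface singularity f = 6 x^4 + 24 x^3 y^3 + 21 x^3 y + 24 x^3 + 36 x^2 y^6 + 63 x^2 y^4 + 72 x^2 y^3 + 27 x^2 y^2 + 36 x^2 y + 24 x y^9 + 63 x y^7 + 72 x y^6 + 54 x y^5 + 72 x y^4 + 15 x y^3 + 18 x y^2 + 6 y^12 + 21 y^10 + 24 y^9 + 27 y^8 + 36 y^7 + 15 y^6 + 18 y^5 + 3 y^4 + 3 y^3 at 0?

E7

The Hessian of f at 0 has rank 0. Corank 2; j^3 = 3*(2*x + y)^3 is a perfect cube, so E-series; the 4-jet and mu = 7 give E_7.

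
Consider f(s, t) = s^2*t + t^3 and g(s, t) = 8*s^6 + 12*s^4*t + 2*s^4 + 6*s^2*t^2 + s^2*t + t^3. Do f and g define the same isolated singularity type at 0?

The Hessian of f at 0 has rank 0. Corank 2; j^3 = t*(s^2 + t^2) splits into three distinct lines over C (the quadratic factor has nonzero discriminant), so D_4. The Hessian of g at 0 has rank 0. Corank 2; j^3 = t*(s^2 + t^2) splits into three distinct lines over C (the quadratic factor has nonzero discriminant), so D_4. Both have type D_4, hence right-equivalent.

Yes.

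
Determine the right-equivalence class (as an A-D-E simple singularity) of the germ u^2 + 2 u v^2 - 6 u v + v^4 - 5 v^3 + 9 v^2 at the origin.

A_2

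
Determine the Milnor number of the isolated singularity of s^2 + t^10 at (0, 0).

9

The Hessian of f at 0 is [[2, 0], [0, 0]] with rank 1, so corank 1. A Groebner basis of the Jacobian ideal J(f) in C{s,t} is {t^9, s}; counting standard monomials gives mu = 9. Corank 1: A-series; mu = 9 gives A_9.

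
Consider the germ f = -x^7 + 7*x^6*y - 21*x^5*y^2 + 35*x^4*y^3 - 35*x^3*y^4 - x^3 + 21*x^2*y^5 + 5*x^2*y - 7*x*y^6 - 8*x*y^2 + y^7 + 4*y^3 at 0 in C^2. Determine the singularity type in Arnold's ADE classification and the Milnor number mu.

The Hessian of f at 0 has rank 0. Corank 2; j^3 = -(x - 2*y)^2*(x - y) has shape L^2 M (L != M), so D-series; mu = 8 gives D_8.

Type D_{8}, Milnor number mu = 8.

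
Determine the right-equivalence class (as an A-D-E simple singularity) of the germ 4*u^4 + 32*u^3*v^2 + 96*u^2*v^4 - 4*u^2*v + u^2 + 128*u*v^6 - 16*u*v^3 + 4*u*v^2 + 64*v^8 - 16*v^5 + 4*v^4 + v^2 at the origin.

The Hessian of f at 0 has rank 2. Corank 0: nondegenerate Morse point, so A_1.

A_{1}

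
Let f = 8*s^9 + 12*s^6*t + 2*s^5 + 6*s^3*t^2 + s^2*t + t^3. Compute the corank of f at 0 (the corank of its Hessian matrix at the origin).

The Hessian at 0 is [[0, 0], [0, 0]] of rank 0; hence corank 2.

2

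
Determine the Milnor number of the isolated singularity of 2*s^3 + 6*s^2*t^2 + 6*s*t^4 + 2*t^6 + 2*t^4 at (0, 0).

6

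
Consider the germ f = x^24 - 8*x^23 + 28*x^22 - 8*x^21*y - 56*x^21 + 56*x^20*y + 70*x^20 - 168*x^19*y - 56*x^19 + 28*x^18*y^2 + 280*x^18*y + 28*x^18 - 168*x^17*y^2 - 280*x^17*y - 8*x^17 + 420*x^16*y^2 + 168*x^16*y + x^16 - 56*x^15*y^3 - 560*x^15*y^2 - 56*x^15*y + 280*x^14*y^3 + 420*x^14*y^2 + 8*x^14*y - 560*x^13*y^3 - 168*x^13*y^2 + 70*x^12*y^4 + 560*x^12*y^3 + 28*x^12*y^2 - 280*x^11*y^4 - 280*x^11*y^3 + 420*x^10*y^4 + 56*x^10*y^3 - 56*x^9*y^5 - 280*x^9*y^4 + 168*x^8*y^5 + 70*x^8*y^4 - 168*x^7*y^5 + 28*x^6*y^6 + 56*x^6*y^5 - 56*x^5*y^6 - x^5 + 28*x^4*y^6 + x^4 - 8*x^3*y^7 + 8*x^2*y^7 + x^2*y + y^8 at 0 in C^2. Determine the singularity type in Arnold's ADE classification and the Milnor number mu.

Type D_9, Milnor number mu = 9.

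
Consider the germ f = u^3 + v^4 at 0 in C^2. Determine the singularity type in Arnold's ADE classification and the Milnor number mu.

Type E_{6}, Milnor number mu = 6.

The Hessian of f at 0 has rank 0. Corank 2; j^3 = u^3 is a perfect cube, so E-series; the 4-jet and mu = 6 give E_6.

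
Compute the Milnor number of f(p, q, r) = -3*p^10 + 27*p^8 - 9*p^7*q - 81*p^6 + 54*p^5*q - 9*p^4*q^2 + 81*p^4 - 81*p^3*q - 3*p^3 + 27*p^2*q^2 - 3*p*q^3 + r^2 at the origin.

7

The Hessian of f at 0 has rank 1. Corank 2; j^3 = -3*p^3 is a perfect cube, so E-series; the 4-jet and mu = 7 give E_7.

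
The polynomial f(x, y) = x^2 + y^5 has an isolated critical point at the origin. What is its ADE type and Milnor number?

The Hessian of f at 0 has rank 1. Corank 1: A-series; mu = 4 gives A_4.

Type A_{4}, Milnor number mu = 4.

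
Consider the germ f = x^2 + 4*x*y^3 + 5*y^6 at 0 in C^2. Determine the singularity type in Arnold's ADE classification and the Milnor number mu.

Type A5, Milnor number mu = 5.

The Hessian of f at 0 has rank 1. Corank 1: A-series; mu = 5 gives A_5.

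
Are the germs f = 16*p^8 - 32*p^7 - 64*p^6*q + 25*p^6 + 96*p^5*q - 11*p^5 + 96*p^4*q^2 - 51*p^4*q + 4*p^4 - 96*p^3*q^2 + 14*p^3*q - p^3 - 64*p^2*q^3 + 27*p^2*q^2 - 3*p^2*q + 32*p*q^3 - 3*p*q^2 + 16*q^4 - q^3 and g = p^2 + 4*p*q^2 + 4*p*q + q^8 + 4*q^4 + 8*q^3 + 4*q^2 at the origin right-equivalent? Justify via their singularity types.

The Hessian of f at 0 has rank 0. Corank 2; j^3 = -(p + q)^3 is a perfect cube, so E-series; the 4-jet and mu = 6 give E_6. The Hessian of g at 0 has rank 1. Corank 1: A-series; mu = 7 gives A_7. f is E_6 but g is A_7, hence not right-equivalent.

No.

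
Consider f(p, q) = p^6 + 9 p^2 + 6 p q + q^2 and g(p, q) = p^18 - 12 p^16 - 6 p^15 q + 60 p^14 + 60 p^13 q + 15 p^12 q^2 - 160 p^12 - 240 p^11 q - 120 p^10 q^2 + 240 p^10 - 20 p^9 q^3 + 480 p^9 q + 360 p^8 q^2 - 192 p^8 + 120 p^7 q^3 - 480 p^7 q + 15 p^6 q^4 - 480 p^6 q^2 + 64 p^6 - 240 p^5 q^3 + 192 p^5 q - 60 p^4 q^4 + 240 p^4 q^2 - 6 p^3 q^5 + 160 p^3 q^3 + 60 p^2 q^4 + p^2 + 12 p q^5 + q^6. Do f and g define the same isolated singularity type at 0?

Yes.

The Hessian of f at 0 has rank 1. Corank 1: A-series; mu = 5 gives A_5. The Hessian of g at 0 has rank 1. Corank 1: A-series; mu = 5 gives A_5. Both have type A_5, hence right-equivalent.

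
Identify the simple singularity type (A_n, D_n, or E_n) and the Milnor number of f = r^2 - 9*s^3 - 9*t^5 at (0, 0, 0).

Type E8, Milnor number mu = 8.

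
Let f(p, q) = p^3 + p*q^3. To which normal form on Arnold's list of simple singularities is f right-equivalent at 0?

E_{7}

The Hessian of f at 0 has rank 0. Corank 2; j^3 = p^3 is a perfect cube, so E-series; the 4-jet and mu = 7 give E_7.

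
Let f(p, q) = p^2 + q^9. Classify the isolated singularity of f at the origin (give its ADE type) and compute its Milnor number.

The Hessian of f at 0 is [[2, 0], [0, 0]] with rank 1, so corank 1. A Groebner basis of the Jacobian ideal J(f) in C{p,q} is {q^8, p}; counting standard monomials gives mu = 8. Corank 1: A-series; mu = 8 gives A_8.

Type A8, Milnor number mu = 8.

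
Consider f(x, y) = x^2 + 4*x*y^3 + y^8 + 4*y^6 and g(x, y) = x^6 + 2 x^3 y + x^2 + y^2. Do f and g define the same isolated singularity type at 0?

No.

The Hessian of f at 0 is [[2, 0], [0, 0]] with rank 1, so corank 1. A Groebner basis of the Jacobian ideal J(f) in C{x,y} is {x^3, x^2*y, x/2 + y^3}; counting standard monomials gives mu = 7. Corank 1: A-series; mu = 7 gives A_7. The Hessian of g at 0 is [[2, 0], [0, 2]] with rank 2, so corank 0. A Groebner basis of the Jacobian ideal J(g) in C{x,y} is {x, y}; counting standard monomials gives mu = 1. Corank 0: nondegenerate Morse point, so A_1. f is A_7 but g is A_1, hence not right-equivalent.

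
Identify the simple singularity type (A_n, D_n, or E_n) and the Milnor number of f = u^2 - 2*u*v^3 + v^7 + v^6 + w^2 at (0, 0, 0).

Type A_{6}, Milnor number mu = 6.

The Hessian of f at 0 has rank 2. Corank 1: A-series; mu = 6 gives A_6.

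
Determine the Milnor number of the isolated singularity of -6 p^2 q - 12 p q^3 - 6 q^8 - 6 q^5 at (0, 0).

The Hessian of f at 0 has rank 0. Corank 2; j^3 = -6*p^2*q has shape L^2 M (L != M), so D-series; mu = 9 gives D_9.

9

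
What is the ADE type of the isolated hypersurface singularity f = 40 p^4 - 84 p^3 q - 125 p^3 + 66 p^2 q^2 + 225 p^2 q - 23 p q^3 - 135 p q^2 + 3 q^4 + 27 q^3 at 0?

E_{7}

The Hessian of f at 0 has rank 0. Corank 2; j^3 = -(5*p - 3*q)^3 is a perfect cube, so E-series; the 4-jet and mu = 7 give E_7.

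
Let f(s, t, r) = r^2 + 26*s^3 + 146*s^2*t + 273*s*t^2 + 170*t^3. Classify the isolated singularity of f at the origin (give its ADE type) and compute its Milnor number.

The Hessian of f at 0 is [[0, 0, 0], [0, 0, 0], [0, 0, 2]] with rank 1, so corank 2. A Groebner basis of the Jacobian ideal J(f) in C{s,t,r} is {t^3, s^2 - 69*t^2/22, s*t + 39*t^2/22, r}; counting standard monomials gives mu = 4. Corank 2; j^3 = (s + 2*t)*(26*s^2 + 94*s*t + 85*t^2) splits into three distinct lines over C (the quadratic factor has nonzero discriminant), so D_4.

Type D_4, Milnor number mu = 4.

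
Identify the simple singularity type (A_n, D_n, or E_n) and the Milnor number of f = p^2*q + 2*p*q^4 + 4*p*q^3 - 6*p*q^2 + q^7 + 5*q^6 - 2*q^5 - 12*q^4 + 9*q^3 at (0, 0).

Type D_7, Milnor number mu = 7.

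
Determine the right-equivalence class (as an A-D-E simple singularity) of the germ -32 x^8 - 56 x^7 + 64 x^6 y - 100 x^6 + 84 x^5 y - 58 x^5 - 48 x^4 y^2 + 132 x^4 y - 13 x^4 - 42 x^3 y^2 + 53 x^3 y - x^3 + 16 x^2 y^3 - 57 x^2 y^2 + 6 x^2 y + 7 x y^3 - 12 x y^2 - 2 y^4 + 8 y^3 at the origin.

The Hessian of f at 0 is [[0, 0], [0, 0]] with rank 0, so corank 2. A Groebner basis of the Jacobian ideal J(f) in C{x,y} is {-x^2/253 + 4*x*y/253 + y^4 - y^3/759 - 4*y^2/253, x^3 + 186*x^2/253 - 744*x*y/253 - 1962*y^3/253 + 744*y^2/253, x^2*y + 185*x^2/759 - 740*x*y/759 - 8923*y^3/2277 + 740*y^2/759, 2*x^2/33 + x*y^2 - 8*x*y/33 - 196*y^3/99 + 8*y^2/33}; counting standard monomials gives mu = 7. Corank 2; j^3 = -(x - 2*y)^3 is a perfect cube, so E-series; the 4-jet and mu = 7 give E_7.

E_{7}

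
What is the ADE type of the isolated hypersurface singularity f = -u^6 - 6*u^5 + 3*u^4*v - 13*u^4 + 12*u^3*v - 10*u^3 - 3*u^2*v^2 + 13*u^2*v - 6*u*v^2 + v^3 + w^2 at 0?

D_4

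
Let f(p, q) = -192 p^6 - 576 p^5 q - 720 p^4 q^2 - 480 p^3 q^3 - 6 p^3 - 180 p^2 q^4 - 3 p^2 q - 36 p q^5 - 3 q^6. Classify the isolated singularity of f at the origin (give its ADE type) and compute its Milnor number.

Type D_7, Milnor number mu = 7.

The Hessian of f at 0 has rank 0. Corank 2; j^3 = -3*p^2*(2*p + q) has shape L^2 M (L != M), so D-series; mu = 7 gives D_7.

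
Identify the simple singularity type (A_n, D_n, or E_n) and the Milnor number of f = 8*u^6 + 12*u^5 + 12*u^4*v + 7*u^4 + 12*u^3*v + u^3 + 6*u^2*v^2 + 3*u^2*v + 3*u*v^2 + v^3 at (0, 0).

Type E_6, Milnor number mu = 6.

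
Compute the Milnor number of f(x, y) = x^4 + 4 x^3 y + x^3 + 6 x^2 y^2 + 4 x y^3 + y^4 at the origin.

6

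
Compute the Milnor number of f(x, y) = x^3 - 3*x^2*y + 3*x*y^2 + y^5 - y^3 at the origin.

8

The Hessian of f at 0 is [[0, 0], [0, 0]] with rank 0, so corank 2. A Groebner basis of the Jacobian ideal J(f) in C{x,y} is {y^4, x^2 - 2*x*y + y^2}; counting standard monomials gives mu = 8. Corank 2; j^3 = (x - y)^3 is a perfect cube, so E-series; the 5-jet and mu = 8 give E_8.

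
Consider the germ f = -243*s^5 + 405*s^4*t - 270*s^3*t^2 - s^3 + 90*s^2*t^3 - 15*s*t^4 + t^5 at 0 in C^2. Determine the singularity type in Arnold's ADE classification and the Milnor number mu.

Type E_8, Milnor number mu = 8.

The Hessian of f at 0 has rank 0. Corank 2; j^3 = -s^3 is a perfect cube, so E-series; the 5-jet and mu = 8 give E_8.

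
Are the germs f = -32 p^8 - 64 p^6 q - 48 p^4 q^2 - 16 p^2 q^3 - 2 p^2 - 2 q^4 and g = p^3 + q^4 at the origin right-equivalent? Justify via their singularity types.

The Hessian of f at 0 has rank 1. Corank 1: A-series; mu = 3 gives A_3. The Hessian of g at 0 has rank 0. Corank 2; j^3 = p^3 is a perfect cube, so E-series; the 4-jet and mu = 6 give E_6. f is A_3 but g is E_6, hence not right-equivalent.

No.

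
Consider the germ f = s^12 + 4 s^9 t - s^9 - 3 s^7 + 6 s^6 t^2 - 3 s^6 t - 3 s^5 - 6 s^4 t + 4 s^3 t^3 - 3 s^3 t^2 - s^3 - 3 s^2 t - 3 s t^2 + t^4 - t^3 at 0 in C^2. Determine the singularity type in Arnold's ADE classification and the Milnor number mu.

Type E_{6}, Milnor number mu = 6.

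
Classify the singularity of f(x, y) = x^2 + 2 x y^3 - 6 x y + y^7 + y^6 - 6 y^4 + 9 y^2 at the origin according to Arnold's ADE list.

A6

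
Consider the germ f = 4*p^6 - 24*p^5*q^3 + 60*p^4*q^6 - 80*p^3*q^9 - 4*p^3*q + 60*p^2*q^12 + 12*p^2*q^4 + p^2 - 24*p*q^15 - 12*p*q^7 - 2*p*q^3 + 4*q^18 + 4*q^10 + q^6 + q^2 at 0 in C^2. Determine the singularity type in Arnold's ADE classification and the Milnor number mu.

The Hessian of f at 0 is [[2, 0], [0, 2]] with rank 2, so corank 0. A Groebner basis of the Jacobian ideal J(f) in C{p,q} is {p, q}; counting standard monomials gives mu = 1. Corank 0: nondegenerate Morse point, so A_1.

Type A_{1}, Milnor number mu = 1.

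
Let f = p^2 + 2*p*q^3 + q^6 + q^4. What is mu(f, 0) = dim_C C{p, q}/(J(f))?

3

The Hessian of f at 0 has rank 1. Corank 1: A-series; mu = 3 gives A_3.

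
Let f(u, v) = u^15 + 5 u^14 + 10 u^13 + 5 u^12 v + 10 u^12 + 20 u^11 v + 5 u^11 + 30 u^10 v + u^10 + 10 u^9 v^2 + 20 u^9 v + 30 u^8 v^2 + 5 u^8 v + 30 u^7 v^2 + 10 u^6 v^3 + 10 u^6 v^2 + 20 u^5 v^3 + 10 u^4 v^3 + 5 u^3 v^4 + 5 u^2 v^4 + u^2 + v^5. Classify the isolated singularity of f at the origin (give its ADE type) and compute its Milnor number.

The Hessian of f at 0 is [[2, 0], [0, 0]] with rank 1, so corank 1. A Groebner basis of the Jacobian ideal J(f) in C{u,v} is {v^4, u}; counting standard monomials gives mu = 4. Corank 1: A-series; mu = 4 gives A_4.

Type A_{4}, Milnor number mu = 4.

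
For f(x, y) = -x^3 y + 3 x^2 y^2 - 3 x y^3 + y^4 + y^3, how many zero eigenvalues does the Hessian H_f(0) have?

Hessian at 0 has rank 0.

2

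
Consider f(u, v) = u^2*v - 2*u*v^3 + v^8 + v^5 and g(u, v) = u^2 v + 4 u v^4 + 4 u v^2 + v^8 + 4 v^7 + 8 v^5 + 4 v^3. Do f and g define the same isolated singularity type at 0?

The Hessian of f at 0 is [[0, 0], [0, 0]] with rank 0, so corank 2. A Groebner basis of the Jacobian ideal J(f) in C{u,v} is {u^4, u^3*v + u^2/8 - u*v^2/8, -u^3 + u^2*v^2, -u*v + v^3}; counting standard monomials gives mu = 9. Corank 2; j^3 = u^2*v has shape L^2 M (L != M), so D-series; mu = 9 gives D_9. The Hessian of g at 0 is [[0, 0], [0, 0]] with rank 0, so corank 2. A Groebner basis of the Jacobian ideal J(g) in C{u,v} is {u^2*v^2 - 4*u^2*v - 2*u^2 - 16*u*v^2 - 6*u*v - 16*v^3 - 4*v^2, u^2*v + u^2/2 + u*v^3 + 4*u*v^2 + u*v + 4*v^3, u*v/2 + v^4 + v^2, u^3 + 6*u^2*v + 12*u*v^2 + 8*v^3}; counting standard monomials gives mu = 9. Corank 2; j^3 = v*(u + 2*v)^2 has shape L^2 M (L != M), so D-series; mu = 9 gives D_9. Both have type D_9, hence right-equivalent.

Yes.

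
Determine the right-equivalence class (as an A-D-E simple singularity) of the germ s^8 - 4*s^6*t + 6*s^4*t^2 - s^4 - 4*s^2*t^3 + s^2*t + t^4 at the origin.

D_5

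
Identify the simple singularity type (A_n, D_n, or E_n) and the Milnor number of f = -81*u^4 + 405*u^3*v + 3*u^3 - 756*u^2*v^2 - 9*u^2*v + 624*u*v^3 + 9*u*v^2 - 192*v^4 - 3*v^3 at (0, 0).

Type E7, Milnor number mu = 7.

The Hessian of f at 0 is [[0, 0], [0, 0]] with rank 0, so corank 2. A Groebner basis of the Jacobian ideal J(f) in C{u,v} is {u^2/3 - 2*u*v/3 + v^4 + v^3/9 + v^2/3, u^3 - 7*u^2/3 + 14*u*v/3 - 16*v^3/9 - 7*v^2/3, u^2*v - 13*u^2/9 + 26*u*v/9 - 40*v^3/27 - 13*v^2/9, -2*u^2/3 + u*v^2 + 4*u*v/3 - 11*v^3/9 - 2*v^2/3}; counting standard monomials gives mu = 7. Corank 2; j^3 = 3*(u - v)^3 is a perfect cube, so E-series; the 4-jet and mu = 7 give E_7.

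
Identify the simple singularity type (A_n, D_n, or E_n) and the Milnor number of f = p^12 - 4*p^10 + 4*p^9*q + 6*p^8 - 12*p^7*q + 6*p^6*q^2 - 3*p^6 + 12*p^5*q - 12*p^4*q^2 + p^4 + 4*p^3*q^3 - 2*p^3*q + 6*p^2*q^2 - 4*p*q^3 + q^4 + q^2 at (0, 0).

Type A_{3}, Milnor number mu = 3.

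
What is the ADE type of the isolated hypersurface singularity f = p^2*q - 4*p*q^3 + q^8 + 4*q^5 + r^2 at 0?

The Hessian of f at 0 has rank 1. Corank 2; j^3 = p^2*q has shape L^2 M (L != M), so D-series; mu = 9 gives D_9.

D_9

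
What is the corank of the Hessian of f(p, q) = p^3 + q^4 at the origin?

2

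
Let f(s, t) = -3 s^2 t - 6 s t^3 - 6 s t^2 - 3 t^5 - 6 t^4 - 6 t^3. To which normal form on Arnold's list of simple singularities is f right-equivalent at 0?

D_4

The Hessian of f at 0 is [[0, 0], [0, 0]] with rank 0, so corank 2. A Groebner basis of the Jacobian ideal J(f) in C{s,t} is {t^3, s^2 + 2*t^2, s*t + t^2}; counting standard monomials gives mu = 4. Corank 2; j^3 = -3*t*(s^2 + 2*s*t + 2*t^2) splits into three distinct lines over C (the quadratic factor has nonzero discriminant), so D_4.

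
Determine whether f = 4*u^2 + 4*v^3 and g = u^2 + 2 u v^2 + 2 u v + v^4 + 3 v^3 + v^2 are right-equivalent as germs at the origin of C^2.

Yes.

The Hessian of f at 0 is [[8, 0], [0, 0]] with rank 1, so corank 1. A Groebner basis of the Jacobian ideal J(f) in C{u,v} is {v^2, u}; counting standard monomials gives mu = 2. Corank 1: A-series; mu = 2 gives A_2. The Hessian of g at 0 is [[2, 2], [2, 2]] with rank 1, so corank 1. A Groebner basis of the Jacobian ideal J(g) in C{u,v} is {v^2, u + v}; counting standard monomials gives mu = 2. Corank 1: A-series; mu = 2 gives A_2. Both have type A_2, hence right-equivalent.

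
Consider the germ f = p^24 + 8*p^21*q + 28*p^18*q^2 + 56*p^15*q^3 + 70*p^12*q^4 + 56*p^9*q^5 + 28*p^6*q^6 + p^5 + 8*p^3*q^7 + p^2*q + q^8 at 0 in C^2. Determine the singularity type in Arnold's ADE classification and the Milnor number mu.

The Hessian of f at 0 is [[0, 0], [0, 0]] with rank 0, so corank 2. A Groebner basis of the Jacobian ideal J(f) in C{p,q} is {p^2/8 + q^7, p^3, p*q}; counting standard monomials gives mu = 9. Corank 2; j^3 = p^2*q has shape L^2 M (L != M), so D-series; mu = 9 gives D_9.

Type D_9, Milnor number mu = 9.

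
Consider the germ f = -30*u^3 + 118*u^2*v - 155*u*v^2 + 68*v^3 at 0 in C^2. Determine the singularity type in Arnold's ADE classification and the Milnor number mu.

The Hessian of f at 0 has rank 0. Corank 2; j^3 = -(3*u - 4*v)*(10*u^2 - 26*u*v + 17*v^2) splits into three distinct lines over C (the quadratic factor has nonzero discriminant), so D_4.

Type D_4, Milnor number mu = 4.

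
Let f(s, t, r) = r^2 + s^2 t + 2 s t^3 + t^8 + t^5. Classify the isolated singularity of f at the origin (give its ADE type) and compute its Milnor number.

The Hessian of f at 0 is [[0, 0, 0], [0, 0, 0], [0, 0, 2]] with rank 1, so corank 2. A Groebner basis of the Jacobian ideal J(f) in C{s,t,r} is {s^4, s^3*t - s^2/8 - s*t^2/8, s^3 + s^2*t^2, s*t + t^3, r}; counting standard monomials gives mu = 9. Corank 2; j^3 = s^2*t has shape L^2 M (L != M), so D-series; mu = 9 gives D_9.

Type D_{9}, Milnor number mu = 9.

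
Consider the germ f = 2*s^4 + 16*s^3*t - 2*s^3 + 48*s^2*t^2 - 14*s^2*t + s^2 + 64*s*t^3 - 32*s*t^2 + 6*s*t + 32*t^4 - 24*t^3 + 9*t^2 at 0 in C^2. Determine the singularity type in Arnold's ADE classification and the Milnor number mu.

The Hessian of f at 0 has rank 1. Corank 1: A-series; mu = 3 gives A_3.

Type A_3, Milnor number mu = 3.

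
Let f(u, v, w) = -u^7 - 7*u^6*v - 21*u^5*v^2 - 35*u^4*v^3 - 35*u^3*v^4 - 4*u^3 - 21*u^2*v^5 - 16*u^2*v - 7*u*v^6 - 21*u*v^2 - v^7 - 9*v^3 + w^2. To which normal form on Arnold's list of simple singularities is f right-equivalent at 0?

The Hessian of f at 0 is [[0, 0, 0], [0, 0, 0], [0, 0, 2]] with rank 1, so corank 2. A Groebner basis of the Jacobian ideal J(f) in C{u,v,w} is {128*u*v/7 + v^6 + 192*v^2/7, u*v^2 + 3*v^3/2, u^2 + 5*u*v/2 + 3*v^2/2, w}; counting standard monomials gives mu = 8. Corank 2; j^3 = -(u + v)*(2*u + 3*v)^2 has shape L^2 M (L != M), so D-series; mu = 8 gives D_8.

D_8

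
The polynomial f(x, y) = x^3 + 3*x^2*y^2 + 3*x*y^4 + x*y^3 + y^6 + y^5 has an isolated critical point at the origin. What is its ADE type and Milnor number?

Type E_7, Milnor number mu = 7.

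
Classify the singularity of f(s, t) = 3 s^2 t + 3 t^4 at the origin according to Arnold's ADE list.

D_{5}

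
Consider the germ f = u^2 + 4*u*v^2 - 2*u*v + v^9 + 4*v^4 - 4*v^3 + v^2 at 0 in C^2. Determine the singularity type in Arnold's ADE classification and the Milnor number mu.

The Hessian of f at 0 is [[2, -2], [-2, 2]] with rank 1, so corank 1. A Groebner basis of the Jacobian ideal J(f) in C{u,v} is {u^4 - 4*u^3*v - 3*u^3 + 5*u^2*v + 5*u^2/4 - 3*u*v/2 - u/8 + v/8, u/2 + v^2 - v/2}; counting standard monomials gives mu = 8. Corank 1: A-series; mu = 8 gives A_8.

Type A_8, Milnor number mu = 8.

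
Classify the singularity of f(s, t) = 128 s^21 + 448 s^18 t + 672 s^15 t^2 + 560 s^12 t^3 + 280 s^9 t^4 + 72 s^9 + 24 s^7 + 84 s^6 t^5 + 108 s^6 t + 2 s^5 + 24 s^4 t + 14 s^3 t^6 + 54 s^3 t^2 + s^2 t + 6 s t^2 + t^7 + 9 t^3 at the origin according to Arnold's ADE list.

D_{8}

The Hessian of f at 0 is [[0, 0], [0, 0]] with rank 0, so corank 2. A Groebner basis of the Jacobian ideal J(f) in C{s,t} is {324*s^2/26237 + s*t^3 + 131213*s*t/1416798 + 78725*t^2/472266, -162*s^2/26237 - 183701*s*t/4250394 + t^4 - 104969*t^2/1416798, s^3 - 27*s*t^2 - 54*t^3, s^2*t + 6*s*t^2 + 9*t^3}; counting standard monomials gives mu = 8. Corank 2; j^3 = t*(s + 3*t)^2 has shape L^2 M (L != M), so D-series; mu = 8 gives D_8.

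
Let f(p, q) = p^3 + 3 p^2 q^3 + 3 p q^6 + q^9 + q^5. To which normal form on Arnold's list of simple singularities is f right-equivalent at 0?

E_{8}

The Hessian of f at 0 is [[0, 0], [0, 0]] with rank 0, so corank 2. A Groebner basis of the Jacobian ideal J(f) in C{p,q} is {p^2/2 + p*q^3, q^4, p^3, p^2*q}; counting standard monomials gives mu = 8. Corank 2; j^3 = p^3 is a perfect cube, so E-series; the 5-jet and mu = 8 give E_8.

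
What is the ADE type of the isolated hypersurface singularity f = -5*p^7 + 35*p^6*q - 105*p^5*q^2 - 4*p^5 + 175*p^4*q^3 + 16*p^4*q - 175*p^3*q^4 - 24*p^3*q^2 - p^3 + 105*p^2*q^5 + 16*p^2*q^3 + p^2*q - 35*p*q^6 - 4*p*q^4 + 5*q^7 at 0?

The Hessian of f at 0 is [[0, 0], [0, 0]] with rank 0, so corank 2. A Groebner basis of the Jacobian ideal J(f) in C{p,q} is {2*p^2/3 + p*q^3, 19*p^2/6 - p*q/2 + q^4, p^3, p^2*q}; counting standard monomials gives mu = 8. Corank 2; j^3 = -p^2*(p - q) has shape L^2 M (L != M), so D-series; mu = 8 gives D_8.

D_{8}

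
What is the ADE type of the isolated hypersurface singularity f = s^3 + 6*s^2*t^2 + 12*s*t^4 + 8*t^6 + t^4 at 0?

E_6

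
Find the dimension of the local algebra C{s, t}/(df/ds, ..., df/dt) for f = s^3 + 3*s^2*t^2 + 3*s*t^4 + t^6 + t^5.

8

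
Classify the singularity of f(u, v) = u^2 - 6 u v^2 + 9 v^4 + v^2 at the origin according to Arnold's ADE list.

The Hessian of f at 0 has rank 2. Corank 0: nondegenerate Morse point, so A_1.

A_{1}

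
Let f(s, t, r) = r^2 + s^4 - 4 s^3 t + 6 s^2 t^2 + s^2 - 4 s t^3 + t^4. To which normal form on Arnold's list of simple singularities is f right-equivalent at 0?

The Hessian of f at 0 has rank 2. Corank 1: A-series; mu = 3 gives A_3.

A3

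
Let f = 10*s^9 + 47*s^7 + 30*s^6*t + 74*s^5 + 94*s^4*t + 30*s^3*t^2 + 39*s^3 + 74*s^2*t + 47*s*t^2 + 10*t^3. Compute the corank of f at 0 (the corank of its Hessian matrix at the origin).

Hessian at 0 has rank 0.

2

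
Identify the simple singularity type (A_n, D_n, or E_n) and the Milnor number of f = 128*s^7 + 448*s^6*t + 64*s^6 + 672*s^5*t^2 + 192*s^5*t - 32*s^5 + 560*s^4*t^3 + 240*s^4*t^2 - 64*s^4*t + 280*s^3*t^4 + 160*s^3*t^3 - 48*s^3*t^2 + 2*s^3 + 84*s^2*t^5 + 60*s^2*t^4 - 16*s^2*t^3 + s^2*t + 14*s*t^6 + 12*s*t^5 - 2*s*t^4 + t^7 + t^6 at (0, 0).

The Hessian of f at 0 is [[0, 0], [0, 0]] with rank 0, so corank 2. A Groebner basis of the Jacobian ideal J(f) in C{s,t} is {-2*s^2 - s*t + t^4, s^3, s^2*t, s^2/6 + s*t^2}; counting standard monomials gives mu = 7. Corank 2; j^3 = s^2*(2*s + t) has shape L^2 M (L != M), so D-series; mu = 7 gives D_7.

Type D_7, Milnor number mu = 7.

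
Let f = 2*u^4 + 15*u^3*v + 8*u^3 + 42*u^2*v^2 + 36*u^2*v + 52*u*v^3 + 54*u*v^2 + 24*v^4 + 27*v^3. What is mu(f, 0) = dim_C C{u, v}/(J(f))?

The Hessian of f at 0 has rank 0. Corank 2; j^3 = (2*u + 3*v)^3 is a perfect cube, so E-series; the 4-jet and mu = 7 give E_7.

7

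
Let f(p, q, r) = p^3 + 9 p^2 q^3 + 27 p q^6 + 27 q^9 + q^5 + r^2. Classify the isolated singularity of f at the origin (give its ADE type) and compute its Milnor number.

Type E_8, Milnor number mu = 8.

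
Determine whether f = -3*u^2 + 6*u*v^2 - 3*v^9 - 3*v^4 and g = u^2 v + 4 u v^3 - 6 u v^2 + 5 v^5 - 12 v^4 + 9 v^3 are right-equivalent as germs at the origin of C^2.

No.

The Hessian of f at 0 has rank 1. Corank 1: A-series; mu = 8 gives A_8. The Hessian of g at 0 has rank 0. Corank 2; j^3 = v*(u - 3*v)^2 has shape L^2 M (L != M), so D-series; mu = 6 gives D_6. f is A_8 but g is D_6, hence not right-equivalent.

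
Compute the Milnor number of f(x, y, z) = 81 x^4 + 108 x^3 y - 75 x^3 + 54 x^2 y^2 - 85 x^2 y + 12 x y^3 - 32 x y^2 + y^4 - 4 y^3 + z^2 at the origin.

The Hessian of f at 0 is [[0, 0, 0], [0, 0, 0], [0, 0, 2]] with rank 1, so corank 2. A Groebner basis of the Jacobian ideal J(f) in C{x,y,z} is {x*y^2 - 125*x*y/6 - 25*y^2/3, 625*x*y/12 + y^3 + 125*y^2/6, x^2 + 11*x*y/15 + 2*y^2/15, z}; counting standard monomials gives mu = 5. Corank 2; j^3 = -(3*x + y)*(5*x + 2*y)^2 has shape L^2 M (L != M), so D-series; mu = 5 gives D_5.

5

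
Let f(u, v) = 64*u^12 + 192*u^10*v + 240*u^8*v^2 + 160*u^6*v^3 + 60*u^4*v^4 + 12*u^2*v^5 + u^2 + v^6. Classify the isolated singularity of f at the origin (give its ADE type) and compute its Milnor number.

The Hessian of f at 0 is [[2, 0], [0, 0]] with rank 1, so corank 1. A Groebner basis of the Jacobian ideal J(f) in C{u,v} is {v^5, u}; counting standard monomials gives mu = 5. Corank 1: A-series; mu = 5 gives A_5.

Type A_{5}, Milnor number mu = 5.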